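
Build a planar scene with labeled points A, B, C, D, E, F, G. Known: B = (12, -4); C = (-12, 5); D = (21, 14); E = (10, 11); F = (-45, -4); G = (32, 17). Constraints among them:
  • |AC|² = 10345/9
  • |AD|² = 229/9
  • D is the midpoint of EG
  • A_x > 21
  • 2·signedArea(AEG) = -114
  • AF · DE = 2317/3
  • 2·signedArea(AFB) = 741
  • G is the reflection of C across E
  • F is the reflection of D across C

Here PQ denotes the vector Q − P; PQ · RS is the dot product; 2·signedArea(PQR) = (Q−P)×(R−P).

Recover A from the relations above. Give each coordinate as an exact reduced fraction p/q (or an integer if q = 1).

A = (65/3, 9)

1. A_x = 65/3  [2·signedArea(AEG) = -114 ∩ AF · DE = 2317/3]
2. A_y = 9  [2·signedArea(AEG) = -114 ∩ AF · DE = 2317/3]
   → A = (65/3, 9)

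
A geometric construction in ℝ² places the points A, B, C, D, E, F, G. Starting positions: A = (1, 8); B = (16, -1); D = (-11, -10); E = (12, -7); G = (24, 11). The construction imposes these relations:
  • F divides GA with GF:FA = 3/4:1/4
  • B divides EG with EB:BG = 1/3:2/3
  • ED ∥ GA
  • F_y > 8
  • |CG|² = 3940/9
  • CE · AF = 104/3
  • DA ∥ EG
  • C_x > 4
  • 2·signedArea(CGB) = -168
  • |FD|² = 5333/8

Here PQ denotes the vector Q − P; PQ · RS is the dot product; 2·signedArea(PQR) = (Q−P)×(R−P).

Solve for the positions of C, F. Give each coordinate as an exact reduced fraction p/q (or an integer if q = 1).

C = (14/3, 3)
F = (27/4, 35/4)

1. F_x = 27/4  [F divides GA with GF:FA = 3/4:1/4]
2. F_y = 35/4  [F divides GA with GF:FA = 3/4:1/4]
   → F = (27/4, 35/4)
3. C_x = 14/3  [2·signedArea(CGB) = -168 ∩ CE · AF = 104/3]
4. C_y = 3  [2·signedArea(CGB) = -168 ∩ CE · AF = 104/3]
   → C = (14/3, 3)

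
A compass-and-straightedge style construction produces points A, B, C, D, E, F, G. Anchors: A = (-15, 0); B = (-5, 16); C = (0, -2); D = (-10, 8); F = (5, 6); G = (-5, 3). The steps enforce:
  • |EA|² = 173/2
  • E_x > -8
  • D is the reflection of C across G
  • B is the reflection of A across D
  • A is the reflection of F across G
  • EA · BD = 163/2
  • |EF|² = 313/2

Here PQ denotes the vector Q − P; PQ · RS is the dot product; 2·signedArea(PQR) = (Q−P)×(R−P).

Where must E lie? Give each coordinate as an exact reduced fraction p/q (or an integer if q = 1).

1. E_x = -15/2  [line 5·x + 8·y + -13/2 = 0 ∩ |EA|² = 173/2]
2. E_y = 11/2  [line 5·x + 8·y + -13/2 = 0 ∩ |EA|² = 173/2]
   → E = (-15/2, 11/2)

E = (-15/2, 11/2)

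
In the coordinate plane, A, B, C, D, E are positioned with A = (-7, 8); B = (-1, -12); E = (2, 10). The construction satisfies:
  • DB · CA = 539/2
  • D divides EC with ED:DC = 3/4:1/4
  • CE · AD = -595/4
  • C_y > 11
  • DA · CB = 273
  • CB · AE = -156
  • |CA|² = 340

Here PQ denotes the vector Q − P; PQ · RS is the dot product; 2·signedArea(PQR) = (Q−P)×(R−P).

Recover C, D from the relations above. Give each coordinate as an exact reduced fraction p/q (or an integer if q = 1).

C = (11, 12)
D = (35/4, 23/2)

1. C_x = 11  [line -9·x + -2·y + 123 = 0 ∩ |CA|² = 340]
2. C_y = 12  [line -9·x + -2·y + 123 = 0 ∩ |CA|² = 340]
   → C = (11, 12)
3. D_x = 35/4  [CE · AD = -595/4 ∩ D divides EC with ED:DC = 3/4:1/4]
4. D_y = 23/2  [CE · AD = -595/4 ∩ D divides EC with ED:DC = 3/4:1/4]
   → D = (35/4, 23/2)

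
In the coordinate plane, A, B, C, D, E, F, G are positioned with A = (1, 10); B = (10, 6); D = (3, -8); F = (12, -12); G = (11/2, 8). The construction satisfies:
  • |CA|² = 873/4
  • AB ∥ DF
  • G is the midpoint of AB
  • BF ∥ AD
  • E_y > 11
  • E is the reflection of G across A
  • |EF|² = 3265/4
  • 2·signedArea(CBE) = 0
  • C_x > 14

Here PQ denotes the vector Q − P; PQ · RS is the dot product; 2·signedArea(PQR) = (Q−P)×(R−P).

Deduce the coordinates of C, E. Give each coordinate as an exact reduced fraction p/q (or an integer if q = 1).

1. E_x = -7/2  [E is the reflection of G across A]
2. E_y = 12  [E is the reflection of G across A]
   → E = (-7/2, 12)
3. C_x = 29/2  [line -6·x + -27/2·y + 141 = 0 ∩ |CA|² = 873/4]
4. C_y = 4  [line -6·x + -27/2·y + 141 = 0 ∩ |CA|² = 873/4]
   → C = (29/2, 4)

C = (29/2, 4)
E = (-7/2, 12)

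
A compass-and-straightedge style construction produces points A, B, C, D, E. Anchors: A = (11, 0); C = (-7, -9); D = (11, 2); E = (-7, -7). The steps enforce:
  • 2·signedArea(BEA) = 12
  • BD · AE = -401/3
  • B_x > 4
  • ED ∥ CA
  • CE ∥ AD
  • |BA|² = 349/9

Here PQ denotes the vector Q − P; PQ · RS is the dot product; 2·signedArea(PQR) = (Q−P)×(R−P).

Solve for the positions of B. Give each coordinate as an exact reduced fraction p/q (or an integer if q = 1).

1. B_x = 5  [2·signedArea(BEA) = 12 ∩ BD · AE = -401/3]
2. B_y = -5/3  [2·signedArea(BEA) = 12 ∩ BD · AE = -401/3]
   → B = (5, -5/3)

B = (5, -5/3)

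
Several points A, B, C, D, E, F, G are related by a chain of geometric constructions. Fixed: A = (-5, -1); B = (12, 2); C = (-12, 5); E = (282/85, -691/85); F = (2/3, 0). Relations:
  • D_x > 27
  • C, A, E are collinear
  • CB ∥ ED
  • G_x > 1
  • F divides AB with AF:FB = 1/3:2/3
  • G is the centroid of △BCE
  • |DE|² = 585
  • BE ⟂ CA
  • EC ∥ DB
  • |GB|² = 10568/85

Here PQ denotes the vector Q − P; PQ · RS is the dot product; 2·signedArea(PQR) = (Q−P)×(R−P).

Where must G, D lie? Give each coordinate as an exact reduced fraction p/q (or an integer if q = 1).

D = (2322/85, -946/85)
G = (94/85, -32/85)

1. G_x = 94/85  [G is the centroid of △BCE]
2. G_y = -32/85  [G is the centroid of △BCE]
   → G = (94/85, -32/85)
3. D_x = 2322/85  [EC ∥ DB ∩ CB ∥ ED]
4. D_y = -946/85  [EC ∥ DB ∩ CB ∥ ED]
   → D = (2322/85, -946/85)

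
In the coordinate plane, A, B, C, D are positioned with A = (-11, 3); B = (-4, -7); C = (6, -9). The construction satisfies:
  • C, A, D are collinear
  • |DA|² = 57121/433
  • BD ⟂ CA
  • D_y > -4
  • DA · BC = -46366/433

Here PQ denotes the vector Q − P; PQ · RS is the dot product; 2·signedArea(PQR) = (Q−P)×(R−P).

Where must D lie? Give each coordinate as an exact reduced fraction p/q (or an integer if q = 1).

1. D_x = -700/433  [C, A, D are collinear ∩ BD ⟂ CA]
2. D_y = -1569/433  [C, A, D are collinear ∩ BD ⟂ CA]
   → D = (-700/433, -1569/433)

D = (-700/433, -1569/433)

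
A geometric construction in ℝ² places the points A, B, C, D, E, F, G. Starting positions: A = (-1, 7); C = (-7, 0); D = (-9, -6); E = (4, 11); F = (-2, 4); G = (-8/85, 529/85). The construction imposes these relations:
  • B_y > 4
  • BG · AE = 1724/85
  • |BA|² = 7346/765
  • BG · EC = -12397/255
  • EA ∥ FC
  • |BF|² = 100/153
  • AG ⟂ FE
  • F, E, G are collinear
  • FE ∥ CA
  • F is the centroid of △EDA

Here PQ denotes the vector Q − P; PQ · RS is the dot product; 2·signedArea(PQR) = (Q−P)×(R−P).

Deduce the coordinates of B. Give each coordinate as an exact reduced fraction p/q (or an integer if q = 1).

1. B_x = -688/255  [BG · EC = -12397/255 ∩ BG · AE = 1724/85]
2. B_y = 1124/255  [BG · EC = -12397/255 ∩ BG · AE = 1724/85]
   → B = (-688/255, 1124/255)

B = (-688/255, 1124/255)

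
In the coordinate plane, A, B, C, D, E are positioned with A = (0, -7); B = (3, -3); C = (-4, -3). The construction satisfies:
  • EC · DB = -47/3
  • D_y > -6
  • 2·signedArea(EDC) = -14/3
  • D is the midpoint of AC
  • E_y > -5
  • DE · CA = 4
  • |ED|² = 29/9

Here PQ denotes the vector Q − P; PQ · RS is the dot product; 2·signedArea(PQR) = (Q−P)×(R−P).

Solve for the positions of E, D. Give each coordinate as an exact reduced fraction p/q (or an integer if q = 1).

D = (-2, -5)
E = (-1/3, -13/3)

1. D_x = -2  [D is the midpoint of AC]
2. D_y = -5  [D is the midpoint of AC]
   → D = (-2, -5)
3. E_x = -1/3  [2·signedArea(EDC) = -14/3 ∩ EC · DB = -47/3]
4. E_y = -13/3  [2·signedArea(EDC) = -14/3 ∩ EC · DB = -47/3]
   → E = (-1/3, -13/3)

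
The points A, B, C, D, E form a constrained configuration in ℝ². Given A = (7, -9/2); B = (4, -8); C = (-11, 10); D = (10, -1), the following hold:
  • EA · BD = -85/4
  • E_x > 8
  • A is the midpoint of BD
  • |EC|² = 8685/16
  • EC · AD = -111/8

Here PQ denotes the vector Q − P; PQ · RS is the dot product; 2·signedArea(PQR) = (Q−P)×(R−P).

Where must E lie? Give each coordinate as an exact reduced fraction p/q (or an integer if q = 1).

1. E_x = 17/2  [line -6·x + -7·y + 127/4 = 0 ∩ |EC|² = 8685/16]
2. E_y = -11/4  [line -6·x + -7·y + 127/4 = 0 ∩ |EC|² = 8685/16]
   → E = (17/2, -11/4)

E = (17/2, -11/4)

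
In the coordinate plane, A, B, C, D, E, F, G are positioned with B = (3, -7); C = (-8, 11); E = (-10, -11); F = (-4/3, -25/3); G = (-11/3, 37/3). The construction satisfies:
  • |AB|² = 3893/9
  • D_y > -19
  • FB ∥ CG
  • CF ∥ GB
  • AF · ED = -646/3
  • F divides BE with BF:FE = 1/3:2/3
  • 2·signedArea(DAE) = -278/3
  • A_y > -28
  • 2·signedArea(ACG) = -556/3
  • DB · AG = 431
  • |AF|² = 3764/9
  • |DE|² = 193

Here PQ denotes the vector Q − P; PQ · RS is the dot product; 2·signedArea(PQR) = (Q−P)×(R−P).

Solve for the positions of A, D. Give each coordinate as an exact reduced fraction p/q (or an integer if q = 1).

1. A_x = 16/3  [line -4/3·x + 13/3·y + 127 = 0 ∩ |AF|² = 3764/9]
2. A_y = -83/3  [line -4/3·x + 13/3·y + 127 = 0 ∩ |AF|² = 3764/9]
   → A = (16/3, -83/3)
3. D_x = 2  [AF · ED = -646/3 ∩ DB · AG = 431]
4. D_y = -18  [AF · ED = -646/3 ∩ DB · AG = 431]
   → D = (2, -18)

A = (16/3, -83/3)
D = (2, -18)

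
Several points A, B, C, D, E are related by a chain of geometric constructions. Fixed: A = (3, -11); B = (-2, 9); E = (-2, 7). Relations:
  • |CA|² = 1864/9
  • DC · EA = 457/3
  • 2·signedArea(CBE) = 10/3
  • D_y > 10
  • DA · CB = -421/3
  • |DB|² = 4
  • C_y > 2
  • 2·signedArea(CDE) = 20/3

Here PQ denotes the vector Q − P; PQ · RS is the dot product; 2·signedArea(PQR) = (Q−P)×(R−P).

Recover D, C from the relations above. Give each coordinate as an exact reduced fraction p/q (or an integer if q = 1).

C = (-1/3, 3)
D = (-2, 11)

1. C_x = -1/3  [2·signedArea(CBE) = 10/3]
2. C_y = 3  [|CA|² = 1864/9]
   → C = (-1/3, 3)
3. D_x = -2  [DC · EA = 457/3 ∩ 2·signedArea(CDE) = 20/3]
4. D_y = 11  [DC · EA = 457/3 ∩ 2·signedArea(CDE) = 20/3]
   → D = (-2, 11)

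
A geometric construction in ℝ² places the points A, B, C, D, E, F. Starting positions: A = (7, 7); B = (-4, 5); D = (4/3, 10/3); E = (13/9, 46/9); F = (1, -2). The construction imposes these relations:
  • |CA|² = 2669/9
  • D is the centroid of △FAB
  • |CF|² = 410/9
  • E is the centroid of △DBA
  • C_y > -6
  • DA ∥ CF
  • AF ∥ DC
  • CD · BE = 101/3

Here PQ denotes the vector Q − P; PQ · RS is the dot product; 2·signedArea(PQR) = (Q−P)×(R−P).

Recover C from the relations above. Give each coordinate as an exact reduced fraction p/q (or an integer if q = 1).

C = (-14/3, -17/3)

1. C_x = -14/3  [DA ∥ CF ∩ AF ∥ DC]
2. C_y = -17/3  [DA ∥ CF ∩ AF ∥ DC]
   → C = (-14/3, -17/3)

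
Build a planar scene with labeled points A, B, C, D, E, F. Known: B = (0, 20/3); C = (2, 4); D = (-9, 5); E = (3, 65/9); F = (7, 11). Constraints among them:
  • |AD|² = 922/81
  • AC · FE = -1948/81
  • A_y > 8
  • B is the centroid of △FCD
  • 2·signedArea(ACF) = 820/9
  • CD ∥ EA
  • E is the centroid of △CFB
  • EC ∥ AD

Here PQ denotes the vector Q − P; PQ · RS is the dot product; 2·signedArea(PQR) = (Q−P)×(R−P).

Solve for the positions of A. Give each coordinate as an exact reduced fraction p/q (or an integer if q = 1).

1. A_x = -8  [EC ∥ AD ∩ CD ∥ EA]
2. A_y = 74/9  [EC ∥ AD ∩ CD ∥ EA]
   → A = (-8, 74/9)

A = (-8, 74/9)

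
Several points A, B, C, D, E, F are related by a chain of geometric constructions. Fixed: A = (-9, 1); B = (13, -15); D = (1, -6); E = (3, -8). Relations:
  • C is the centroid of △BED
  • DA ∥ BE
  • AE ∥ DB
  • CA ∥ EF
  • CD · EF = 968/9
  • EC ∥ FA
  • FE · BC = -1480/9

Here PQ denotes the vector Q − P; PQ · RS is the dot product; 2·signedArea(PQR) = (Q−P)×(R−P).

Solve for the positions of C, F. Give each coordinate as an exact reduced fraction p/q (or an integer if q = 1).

1. C_x = 17/3  [C is the centroid of △BED]
2. C_y = -29/3  [C is the centroid of △BED]
   → C = (17/3, -29/3)
3. F_x = -35/3  [EC ∥ FA ∩ CA ∥ EF]
4. F_y = 8/3  [EC ∥ FA ∩ CA ∥ EF]
   → F = (-35/3, 8/3)

C = (17/3, -29/3)
F = (-35/3, 8/3)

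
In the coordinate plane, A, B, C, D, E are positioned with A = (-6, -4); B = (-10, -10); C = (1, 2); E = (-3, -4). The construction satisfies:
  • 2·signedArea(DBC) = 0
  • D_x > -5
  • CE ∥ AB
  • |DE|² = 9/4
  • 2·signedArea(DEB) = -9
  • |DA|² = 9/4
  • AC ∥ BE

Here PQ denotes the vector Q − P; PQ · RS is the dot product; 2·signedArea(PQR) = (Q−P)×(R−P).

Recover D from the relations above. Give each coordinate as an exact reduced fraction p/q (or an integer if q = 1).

D = (-9/2, -4)

1. D_x = -9/2  [2·signedArea(DBC) = 0 ∩ 2·signedArea(DEB) = -9]
2. D_y = -4  [2·signedArea(DBC) = 0 ∩ 2·signedArea(DEB) = -9]
   → D = (-9/2, -4)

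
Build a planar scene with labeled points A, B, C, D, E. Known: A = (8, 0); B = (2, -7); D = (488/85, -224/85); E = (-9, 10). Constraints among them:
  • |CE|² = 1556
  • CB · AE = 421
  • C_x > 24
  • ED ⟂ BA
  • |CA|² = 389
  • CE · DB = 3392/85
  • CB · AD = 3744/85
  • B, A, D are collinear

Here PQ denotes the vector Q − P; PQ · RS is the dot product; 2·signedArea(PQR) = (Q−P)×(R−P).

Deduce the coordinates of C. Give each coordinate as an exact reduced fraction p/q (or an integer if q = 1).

C = (25, -10)

1. C_x = 25  [CB · AE = 421 ∩ CE · DB = 3392/85]
2. C_y = -10  [CB · AE = 421 ∩ CE · DB = 3392/85]
   → C = (25, -10)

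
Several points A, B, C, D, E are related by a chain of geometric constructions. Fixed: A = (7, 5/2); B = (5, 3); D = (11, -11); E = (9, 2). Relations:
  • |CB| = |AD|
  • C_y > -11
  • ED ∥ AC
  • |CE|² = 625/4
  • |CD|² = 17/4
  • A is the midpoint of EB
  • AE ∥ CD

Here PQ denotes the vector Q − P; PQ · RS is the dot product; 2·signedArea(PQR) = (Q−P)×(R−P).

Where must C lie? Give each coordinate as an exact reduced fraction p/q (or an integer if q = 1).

C = (9, -21/2)

1. C_x = 9  [AE ∥ CD ∩ ED ∥ AC]
2. C_y = -21/2  [AE ∥ CD ∩ ED ∥ AC]
   → C = (9, -21/2)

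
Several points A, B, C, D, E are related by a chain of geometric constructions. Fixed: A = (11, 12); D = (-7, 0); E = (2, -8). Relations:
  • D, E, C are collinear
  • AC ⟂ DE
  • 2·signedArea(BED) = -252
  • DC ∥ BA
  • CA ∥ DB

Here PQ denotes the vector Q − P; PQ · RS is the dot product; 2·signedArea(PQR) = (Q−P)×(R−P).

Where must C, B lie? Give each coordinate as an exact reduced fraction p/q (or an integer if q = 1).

B = (1001/145, 2268/145)
C = (-421/145, -528/145)

1. C_x = -421/145  [D, E, C are collinear ∩ AC ⟂ DE]
2. C_y = -528/145  [D, E, C are collinear ∩ AC ⟂ DE]
   → C = (-421/145, -528/145)
3. B_x = 1001/145  [DC ∥ BA ∩ CA ∥ DB]
4. B_y = 2268/145  [DC ∥ BA ∩ CA ∥ DB]
   → B = (1001/145, 2268/145)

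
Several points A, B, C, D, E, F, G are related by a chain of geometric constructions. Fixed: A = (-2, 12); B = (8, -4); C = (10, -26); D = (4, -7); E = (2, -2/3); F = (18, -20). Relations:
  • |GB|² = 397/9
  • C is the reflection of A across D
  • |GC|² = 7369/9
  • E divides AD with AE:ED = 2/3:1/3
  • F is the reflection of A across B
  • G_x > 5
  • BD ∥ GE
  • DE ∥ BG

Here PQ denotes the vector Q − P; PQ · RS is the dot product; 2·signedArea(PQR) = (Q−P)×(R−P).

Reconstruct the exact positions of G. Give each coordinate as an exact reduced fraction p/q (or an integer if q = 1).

G = (6, 7/3)

1. G_x = 6  [BD ∥ GE ∩ DE ∥ BG]
2. G_y = 7/3  [BD ∥ GE ∩ DE ∥ BG]
   → G = (6, 7/3)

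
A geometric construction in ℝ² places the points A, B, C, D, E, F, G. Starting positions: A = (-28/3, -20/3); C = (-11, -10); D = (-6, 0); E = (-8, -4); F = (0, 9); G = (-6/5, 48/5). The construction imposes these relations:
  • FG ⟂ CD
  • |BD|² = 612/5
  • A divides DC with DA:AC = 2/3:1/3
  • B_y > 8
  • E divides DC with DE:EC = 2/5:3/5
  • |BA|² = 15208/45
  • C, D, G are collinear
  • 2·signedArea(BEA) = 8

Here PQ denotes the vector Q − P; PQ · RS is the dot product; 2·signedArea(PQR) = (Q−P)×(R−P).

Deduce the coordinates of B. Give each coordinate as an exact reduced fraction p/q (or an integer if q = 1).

B = (6/5, 42/5)

1. B_x = 6/5  [line 8/3·x + -4/3·y + 8 = 0 ∩ |BD|² = 612/5]
2. B_y = 42/5  [line 8/3·x + -4/3·y + 8 = 0 ∩ |BD|² = 612/5]
   → B = (6/5, 42/5)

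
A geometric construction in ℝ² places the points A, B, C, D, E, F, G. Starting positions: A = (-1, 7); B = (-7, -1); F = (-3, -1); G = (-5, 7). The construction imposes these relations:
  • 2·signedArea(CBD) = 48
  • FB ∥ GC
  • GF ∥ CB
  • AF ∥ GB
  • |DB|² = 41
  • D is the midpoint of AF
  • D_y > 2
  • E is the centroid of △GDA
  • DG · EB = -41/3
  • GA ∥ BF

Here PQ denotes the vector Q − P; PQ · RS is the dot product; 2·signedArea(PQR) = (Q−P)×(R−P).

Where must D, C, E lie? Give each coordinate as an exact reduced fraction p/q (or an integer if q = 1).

C = (-9, 7)
D = (-2, 3)
E = (-8/3, 17/3)

1. D_x = -2  [D is the midpoint of AF]
2. D_y = 3  [D is the midpoint of AF]
   → D = (-2, 3)
3. C_x = -9  [GF ∥ CB ∩ FB ∥ GC]
4. C_y = 7  [GF ∥ CB ∩ FB ∥ GC]
   → C = (-9, 7)
5. E_x = -8/3  [E is the centroid of △GDA]
6. E_y = 17/3  [E is the centroid of △GDA]
   → E = (-8/3, 17/3)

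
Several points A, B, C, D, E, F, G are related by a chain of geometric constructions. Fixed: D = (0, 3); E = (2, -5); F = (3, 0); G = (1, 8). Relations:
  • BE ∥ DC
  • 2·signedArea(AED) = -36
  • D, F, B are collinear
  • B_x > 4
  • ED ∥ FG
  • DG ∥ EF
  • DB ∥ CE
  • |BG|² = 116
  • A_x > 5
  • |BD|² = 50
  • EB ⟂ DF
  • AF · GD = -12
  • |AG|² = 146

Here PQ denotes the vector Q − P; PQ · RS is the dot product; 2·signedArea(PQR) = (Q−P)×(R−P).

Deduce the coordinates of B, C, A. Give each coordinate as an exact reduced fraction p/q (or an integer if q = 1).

A = (6, -3)
B = (5, -2)
C = (-3, 0)

1. B_x = 5  [D, F, B are collinear ∩ EB ⟂ DF]
2. B_y = -2  [D, F, B are collinear ∩ EB ⟂ DF]
   → B = (5, -2)
3. C_x = -3  [DB ∥ CE ∩ BE ∥ DC]
4. C_y = 0  [DB ∥ CE ∩ BE ∥ DC]
   → C = (-3, 0)
5. A_x = 6  [AF · GD = -12 ∩ 2·signedArea(AED) = -36]
6. A_y = -3  [AF · GD = -12 ∩ 2·signedArea(AED) = -36]
   → A = (6, -3)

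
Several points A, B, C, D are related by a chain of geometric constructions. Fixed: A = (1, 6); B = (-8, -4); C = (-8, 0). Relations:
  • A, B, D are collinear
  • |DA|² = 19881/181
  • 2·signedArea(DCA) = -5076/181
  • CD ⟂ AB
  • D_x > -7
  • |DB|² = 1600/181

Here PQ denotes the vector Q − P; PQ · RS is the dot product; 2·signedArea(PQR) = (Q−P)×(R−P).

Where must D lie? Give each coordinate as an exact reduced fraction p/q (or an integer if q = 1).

1. D_x = -1088/181  [A, B, D are collinear ∩ CD ⟂ AB]
2. D_y = -324/181  [A, B, D are collinear ∩ CD ⟂ AB]
   → D = (-1088/181, -324/181)

D = (-1088/181, -324/181)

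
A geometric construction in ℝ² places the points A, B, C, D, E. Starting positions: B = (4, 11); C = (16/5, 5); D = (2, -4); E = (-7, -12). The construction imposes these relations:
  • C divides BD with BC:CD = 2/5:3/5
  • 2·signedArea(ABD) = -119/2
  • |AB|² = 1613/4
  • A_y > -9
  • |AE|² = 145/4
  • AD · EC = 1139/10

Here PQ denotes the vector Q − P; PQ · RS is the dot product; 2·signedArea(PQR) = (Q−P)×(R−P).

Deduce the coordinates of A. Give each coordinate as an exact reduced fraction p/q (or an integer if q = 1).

1. A_x = -5/2  [2·signedArea(ABD) = -119/2 ∩ AD · EC = 1139/10]
2. A_y = -8  [2·signedArea(ABD) = -119/2 ∩ AD · EC = 1139/10]
   → A = (-5/2, -8)

A = (-5/2, -8)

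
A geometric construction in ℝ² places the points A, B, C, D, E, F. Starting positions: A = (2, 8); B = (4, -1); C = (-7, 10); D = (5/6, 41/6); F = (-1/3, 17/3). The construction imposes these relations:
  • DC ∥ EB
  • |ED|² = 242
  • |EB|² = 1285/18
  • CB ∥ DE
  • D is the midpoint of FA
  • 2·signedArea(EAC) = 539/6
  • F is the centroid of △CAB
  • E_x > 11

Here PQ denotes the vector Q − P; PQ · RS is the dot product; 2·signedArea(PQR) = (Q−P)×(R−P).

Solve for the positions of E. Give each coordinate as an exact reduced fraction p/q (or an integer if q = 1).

1. E_x = 71/6  [DC ∥ EB ∩ CB ∥ DE]
2. E_y = -25/6  [DC ∥ EB ∩ CB ∥ DE]
   → E = (71/6, -25/6)

E = (71/6, -25/6)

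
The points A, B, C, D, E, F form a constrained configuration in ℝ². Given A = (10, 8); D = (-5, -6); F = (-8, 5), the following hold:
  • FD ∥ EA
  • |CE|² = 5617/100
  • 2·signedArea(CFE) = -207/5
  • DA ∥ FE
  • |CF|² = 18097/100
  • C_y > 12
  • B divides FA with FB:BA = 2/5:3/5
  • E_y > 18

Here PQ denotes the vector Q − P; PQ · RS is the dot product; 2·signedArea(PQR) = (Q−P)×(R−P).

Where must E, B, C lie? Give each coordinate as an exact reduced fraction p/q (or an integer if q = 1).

1. E_x = 7  [FD ∥ EA ∩ DA ∥ FE]
2. E_y = 19  [FD ∥ EA ∩ DA ∥ FE]
   → E = (7, 19)
3. B_x = -4/5  [B divides FA with FB:BA = 2/5:3/5]
4. B_y = 31/5  [B divides FA with FB:BA = 2/5:3/5]
   → B = (-4/5, 31/5)
5. C_x = 31/10  [line -14·x + 15·y + -728/5 = 0 ∩ |CF|² = 18097/100]
6. C_y = 63/5  [line -14·x + 15·y + -728/5 = 0 ∩ |CF|² = 18097/100]
   → C = (31/10, 63/5)

B = (-4/5, 31/5)
C = (31/10, 63/5)
E = (7, 19)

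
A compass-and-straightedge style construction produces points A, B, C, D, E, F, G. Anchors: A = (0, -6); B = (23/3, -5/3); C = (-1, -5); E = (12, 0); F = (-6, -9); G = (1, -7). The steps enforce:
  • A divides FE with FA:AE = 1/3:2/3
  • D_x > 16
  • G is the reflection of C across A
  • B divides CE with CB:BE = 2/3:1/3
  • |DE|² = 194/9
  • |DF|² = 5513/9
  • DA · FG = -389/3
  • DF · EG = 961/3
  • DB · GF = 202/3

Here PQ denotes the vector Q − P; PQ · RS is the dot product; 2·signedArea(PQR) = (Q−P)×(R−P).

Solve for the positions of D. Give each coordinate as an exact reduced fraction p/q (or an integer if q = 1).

D = (49/3, 5/3)

1. D_x = 49/3  [DB · GF = 202/3 ∩ DF · EG = 961/3]
2. D_y = 5/3  [DB · GF = 202/3 ∩ DF · EG = 961/3]
   → D = (49/3, 5/3)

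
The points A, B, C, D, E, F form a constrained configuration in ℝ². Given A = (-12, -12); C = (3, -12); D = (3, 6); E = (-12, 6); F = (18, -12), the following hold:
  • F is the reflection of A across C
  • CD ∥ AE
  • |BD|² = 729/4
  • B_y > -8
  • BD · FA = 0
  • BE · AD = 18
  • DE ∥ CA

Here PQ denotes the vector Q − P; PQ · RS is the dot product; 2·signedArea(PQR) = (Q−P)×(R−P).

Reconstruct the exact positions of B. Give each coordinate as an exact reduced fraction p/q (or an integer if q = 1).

B = (3, -15/2)

1. B_x = 3  [BD · FA = 0 ∩ BE · AD = 18]
2. B_y = -15/2  [BD · FA = 0 ∩ BE · AD = 18]
   → B = (3, -15/2)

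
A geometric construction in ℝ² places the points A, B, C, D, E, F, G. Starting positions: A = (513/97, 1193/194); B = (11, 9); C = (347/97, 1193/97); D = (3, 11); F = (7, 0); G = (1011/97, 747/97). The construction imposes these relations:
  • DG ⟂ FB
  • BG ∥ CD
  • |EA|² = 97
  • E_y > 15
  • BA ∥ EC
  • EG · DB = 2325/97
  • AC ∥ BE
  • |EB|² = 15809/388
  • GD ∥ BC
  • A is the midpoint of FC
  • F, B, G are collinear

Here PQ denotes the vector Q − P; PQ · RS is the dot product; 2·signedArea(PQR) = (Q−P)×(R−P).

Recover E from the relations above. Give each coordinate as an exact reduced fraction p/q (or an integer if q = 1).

E = (901/97, 2939/194)

1. E_x = 901/97  [BA ∥ EC ∩ AC ∥ BE]
2. E_y = 2939/194  [BA ∥ EC ∩ AC ∥ BE]
   → E = (901/97, 2939/194)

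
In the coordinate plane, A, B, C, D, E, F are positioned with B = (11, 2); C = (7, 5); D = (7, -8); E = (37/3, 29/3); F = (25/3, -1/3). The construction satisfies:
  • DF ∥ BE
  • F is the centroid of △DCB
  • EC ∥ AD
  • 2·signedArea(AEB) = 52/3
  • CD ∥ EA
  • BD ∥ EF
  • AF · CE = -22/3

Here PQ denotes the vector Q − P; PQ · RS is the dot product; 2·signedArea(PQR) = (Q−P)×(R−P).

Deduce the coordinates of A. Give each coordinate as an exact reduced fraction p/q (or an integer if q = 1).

1. A_x = 37/3  [EC ∥ AD ∩ CD ∥ EA]
2. A_y = -10/3  [EC ∥ AD ∩ CD ∥ EA]
   → A = (37/3, -10/3)

A = (37/3, -10/3)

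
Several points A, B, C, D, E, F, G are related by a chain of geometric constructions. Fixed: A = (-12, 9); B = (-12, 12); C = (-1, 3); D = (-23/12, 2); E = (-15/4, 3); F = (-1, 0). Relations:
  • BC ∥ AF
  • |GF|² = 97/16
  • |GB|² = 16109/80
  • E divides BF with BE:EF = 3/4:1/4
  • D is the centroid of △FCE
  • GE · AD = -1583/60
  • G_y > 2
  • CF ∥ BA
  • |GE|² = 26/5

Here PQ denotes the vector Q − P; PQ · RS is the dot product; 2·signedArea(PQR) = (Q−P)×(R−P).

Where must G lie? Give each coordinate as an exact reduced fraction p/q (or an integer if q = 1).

1. G_x = -31/20  [line -121/12·x + 7·y + -7783/240 = 0 ∩ |GF|² = 97/16]
2. G_y = 12/5  [line -121/12·x + 7·y + -7783/240 = 0 ∩ |GF|² = 97/16]
   → G = (-31/20, 12/5)

G = (-31/20, 12/5)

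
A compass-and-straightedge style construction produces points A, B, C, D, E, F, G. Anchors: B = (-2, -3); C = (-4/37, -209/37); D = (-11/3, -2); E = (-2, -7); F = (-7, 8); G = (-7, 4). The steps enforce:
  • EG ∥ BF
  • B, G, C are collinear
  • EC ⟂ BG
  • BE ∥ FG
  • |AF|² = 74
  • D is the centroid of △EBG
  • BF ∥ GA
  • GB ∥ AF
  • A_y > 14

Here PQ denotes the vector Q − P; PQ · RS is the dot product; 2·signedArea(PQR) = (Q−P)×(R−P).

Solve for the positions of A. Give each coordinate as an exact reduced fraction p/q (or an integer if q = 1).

A = (-12, 15)

1. A_x = -12  [GB ∥ AF ∩ BF ∥ GA]
2. A_y = 15  [GB ∥ AF ∩ BF ∥ GA]
   → A = (-12, 15)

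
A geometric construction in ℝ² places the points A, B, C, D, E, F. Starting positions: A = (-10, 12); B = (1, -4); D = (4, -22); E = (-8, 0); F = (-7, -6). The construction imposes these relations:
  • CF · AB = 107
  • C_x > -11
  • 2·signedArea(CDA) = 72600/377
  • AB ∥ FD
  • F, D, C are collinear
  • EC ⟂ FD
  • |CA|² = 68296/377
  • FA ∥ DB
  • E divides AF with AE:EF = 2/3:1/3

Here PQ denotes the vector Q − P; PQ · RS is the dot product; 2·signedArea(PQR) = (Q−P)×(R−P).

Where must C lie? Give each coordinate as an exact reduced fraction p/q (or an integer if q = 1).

C = (-3816/377, -550/377)

1. C_x = -3816/377  [F, D, C are collinear ∩ EC ⟂ FD]
2. C_y = -550/377  [F, D, C are collinear ∩ EC ⟂ FD]
   → C = (-3816/377, -550/377)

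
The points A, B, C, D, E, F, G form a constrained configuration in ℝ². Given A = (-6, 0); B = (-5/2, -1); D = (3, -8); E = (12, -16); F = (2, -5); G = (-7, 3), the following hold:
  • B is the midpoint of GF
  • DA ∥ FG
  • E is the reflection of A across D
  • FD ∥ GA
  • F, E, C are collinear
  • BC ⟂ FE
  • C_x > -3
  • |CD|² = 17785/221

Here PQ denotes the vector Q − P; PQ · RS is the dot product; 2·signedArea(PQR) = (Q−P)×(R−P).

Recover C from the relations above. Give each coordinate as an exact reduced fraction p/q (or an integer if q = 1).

C = (-448/221, -126/221)

1. C_x = -448/221  [F, E, C are collinear ∩ BC ⟂ FE]
2. C_y = -126/221  [F, E, C are collinear ∩ BC ⟂ FE]
   → C = (-448/221, -126/221)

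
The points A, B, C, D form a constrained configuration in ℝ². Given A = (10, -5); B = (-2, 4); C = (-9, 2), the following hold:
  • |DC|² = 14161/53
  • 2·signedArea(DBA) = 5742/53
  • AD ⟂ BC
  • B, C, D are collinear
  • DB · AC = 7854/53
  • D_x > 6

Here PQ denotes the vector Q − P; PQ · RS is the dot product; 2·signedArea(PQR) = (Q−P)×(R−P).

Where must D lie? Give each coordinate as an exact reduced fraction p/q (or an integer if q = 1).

1. D_x = 356/53  [B, C, D are collinear ∩ AD ⟂ BC]
2. D_y = 344/53  [B, C, D are collinear ∩ AD ⟂ BC]
   → D = (356/53, 344/53)

D = (356/53, 344/53)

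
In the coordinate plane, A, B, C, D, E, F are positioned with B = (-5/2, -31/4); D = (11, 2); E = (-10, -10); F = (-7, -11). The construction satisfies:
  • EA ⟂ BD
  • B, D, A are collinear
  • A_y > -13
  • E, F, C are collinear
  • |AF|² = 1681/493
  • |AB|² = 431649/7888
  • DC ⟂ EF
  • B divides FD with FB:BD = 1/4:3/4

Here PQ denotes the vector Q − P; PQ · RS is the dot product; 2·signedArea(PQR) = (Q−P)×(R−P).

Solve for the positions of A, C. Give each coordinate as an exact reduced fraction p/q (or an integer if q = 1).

1. A_x = -4189/493  [B, D, A are collinear ∩ EA ⟂ BD]
2. A_y = -5956/493  [B, D, A are collinear ∩ EA ⟂ BD]
   → A = (-4189/493, -5956/493)
3. C_x = 53/10  [E, F, C are collinear ∩ DC ⟂ EF]
4. C_y = -151/10  [E, F, C are collinear ∩ DC ⟂ EF]
   → C = (53/10, -151/10)

A = (-4189/493, -5956/493)
C = (53/10, -151/10)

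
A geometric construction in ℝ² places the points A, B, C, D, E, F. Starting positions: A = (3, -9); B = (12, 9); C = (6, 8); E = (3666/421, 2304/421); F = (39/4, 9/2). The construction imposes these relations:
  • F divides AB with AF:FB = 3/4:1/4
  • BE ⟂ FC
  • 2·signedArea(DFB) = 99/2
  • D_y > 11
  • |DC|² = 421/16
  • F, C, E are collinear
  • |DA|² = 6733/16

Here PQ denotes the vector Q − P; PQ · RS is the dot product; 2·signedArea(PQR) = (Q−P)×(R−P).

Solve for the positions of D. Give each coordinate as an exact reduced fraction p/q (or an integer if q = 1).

D = (9/4, 23/2)

1. D_x = 9/4  [line -9/2·x + 9/4·y + -63/4 = 0 ∩ |DA|² = 6733/16]
2. D_y = 23/2  [line -9/2·x + 9/4·y + -63/4 = 0 ∩ |DA|² = 6733/16]
   → D = (9/4, 23/2)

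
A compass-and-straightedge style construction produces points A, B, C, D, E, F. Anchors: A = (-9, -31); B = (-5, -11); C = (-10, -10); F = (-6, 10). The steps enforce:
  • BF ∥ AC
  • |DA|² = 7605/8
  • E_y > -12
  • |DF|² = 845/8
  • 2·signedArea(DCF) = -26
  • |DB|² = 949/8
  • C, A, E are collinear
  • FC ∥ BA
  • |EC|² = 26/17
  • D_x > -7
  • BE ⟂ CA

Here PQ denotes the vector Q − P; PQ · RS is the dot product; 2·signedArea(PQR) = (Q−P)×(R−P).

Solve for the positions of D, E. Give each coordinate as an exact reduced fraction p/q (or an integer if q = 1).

1. D_x = -27/4  [line -20·x + 4·y + -134 = 0 ∩ |DB|² = 949/8]
2. D_y = -1/4  [line -20·x + 4·y + -134 = 0 ∩ |DB|² = 949/8]
   → D = (-27/4, -1/4)
3. E_x = -169/17  [C, A, E are collinear ∩ BE ⟂ CA]
4. E_y = -191/17  [C, A, E are collinear ∩ BE ⟂ CA]
   → E = (-169/17, -191/17)

D = (-27/4, -1/4)
E = (-169/17, -191/17)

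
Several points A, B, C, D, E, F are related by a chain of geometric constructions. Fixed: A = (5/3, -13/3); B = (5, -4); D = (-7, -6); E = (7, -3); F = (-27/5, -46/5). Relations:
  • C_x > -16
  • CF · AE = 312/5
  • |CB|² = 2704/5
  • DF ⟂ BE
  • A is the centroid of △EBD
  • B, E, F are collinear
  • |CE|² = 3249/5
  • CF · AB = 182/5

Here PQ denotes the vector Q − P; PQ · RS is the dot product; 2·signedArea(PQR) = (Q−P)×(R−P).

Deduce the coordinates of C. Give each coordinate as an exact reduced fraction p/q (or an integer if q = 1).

1. C_x = -79/5  [CF · AE = 312/5 ∩ CF · AB = 182/5]
2. C_y = -72/5  [CF · AE = 312/5 ∩ CF · AB = 182/5]
   → C = (-79/5, -72/5)

C = (-79/5, -72/5)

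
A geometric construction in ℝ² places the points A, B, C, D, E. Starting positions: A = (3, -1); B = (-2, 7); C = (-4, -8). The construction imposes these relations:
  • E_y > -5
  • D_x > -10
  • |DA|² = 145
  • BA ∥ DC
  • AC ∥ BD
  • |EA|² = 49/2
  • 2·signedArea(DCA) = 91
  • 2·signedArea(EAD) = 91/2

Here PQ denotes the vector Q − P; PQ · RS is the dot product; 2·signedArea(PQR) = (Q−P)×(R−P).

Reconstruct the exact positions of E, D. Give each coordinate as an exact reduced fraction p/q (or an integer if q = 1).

1. D_x = -9  [BA ∥ DC ∩ AC ∥ BD]
2. D_y = 0  [BA ∥ DC ∩ AC ∥ BD]
   → D = (-9, 0)
3. E_x = -1/2  [line -1·x + -12·y + -109/2 = 0 ∩ |EA|² = 49/2]
4. E_y = -9/2  [line -1·x + -12·y + -109/2 = 0 ∩ |EA|² = 49/2]
   → E = (-1/2, -9/2)

D = (-9, 0)
E = (-1/2, -9/2)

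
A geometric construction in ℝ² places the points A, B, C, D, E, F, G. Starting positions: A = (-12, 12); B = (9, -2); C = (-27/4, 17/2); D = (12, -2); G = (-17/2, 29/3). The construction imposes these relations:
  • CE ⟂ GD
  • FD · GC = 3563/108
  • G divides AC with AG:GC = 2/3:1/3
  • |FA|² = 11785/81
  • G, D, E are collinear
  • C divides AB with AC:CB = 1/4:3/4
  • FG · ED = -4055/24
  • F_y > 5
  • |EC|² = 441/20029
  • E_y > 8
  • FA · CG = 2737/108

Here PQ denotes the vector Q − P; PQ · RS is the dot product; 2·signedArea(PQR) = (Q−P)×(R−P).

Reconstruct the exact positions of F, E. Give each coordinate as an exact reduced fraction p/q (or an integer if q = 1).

E = (-534903/80116, 345659/40058)
F = (-5/3, 52/9)

1. F_x = -5/3  [line 7/4·x + -7/6·y + 1043/108 = 0 ∩ |FA|² = 11785/81]
2. F_y = 52/9  [line 7/4·x + -7/6·y + 1043/108 = 0 ∩ |FA|² = 11785/81]
   → F = (-5/3, 52/9)
3. E_x = -534903/80116  [G, D, E are collinear ∩ CE ⟂ GD]
4. E_y = 345659/40058  [G, D, E are collinear ∩ CE ⟂ GD]
   → E = (-534903/80116, 345659/40058)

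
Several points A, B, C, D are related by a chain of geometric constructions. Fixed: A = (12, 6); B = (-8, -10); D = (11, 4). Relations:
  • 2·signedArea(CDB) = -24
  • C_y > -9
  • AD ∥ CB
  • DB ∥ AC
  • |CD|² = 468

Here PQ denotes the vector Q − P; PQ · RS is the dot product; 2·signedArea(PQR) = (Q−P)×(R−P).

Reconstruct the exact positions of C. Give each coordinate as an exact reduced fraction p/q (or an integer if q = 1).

C = (-7, -8)

1. C_x = -7  [AD ∥ CB ∩ DB ∥ AC]
2. C_y = -8  [AD ∥ CB ∩ DB ∥ AC]
   → C = (-7, -8)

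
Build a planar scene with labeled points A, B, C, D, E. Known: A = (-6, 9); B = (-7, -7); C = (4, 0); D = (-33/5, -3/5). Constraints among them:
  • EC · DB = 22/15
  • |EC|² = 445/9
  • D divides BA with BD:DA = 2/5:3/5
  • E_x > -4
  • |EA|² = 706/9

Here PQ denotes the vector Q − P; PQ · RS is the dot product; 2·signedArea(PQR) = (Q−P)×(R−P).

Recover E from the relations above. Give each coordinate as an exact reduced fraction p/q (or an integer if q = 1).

E = (-3, 2/3)

1. E_x = -3  [line 2/5·x + 32/5·y + -46/15 = 0 ∩ |EA|² = 706/9]
2. E_y = 2/3  [line 2/5·x + 32/5·y + -46/15 = 0 ∩ |EA|² = 706/9]
   → E = (-3, 2/3)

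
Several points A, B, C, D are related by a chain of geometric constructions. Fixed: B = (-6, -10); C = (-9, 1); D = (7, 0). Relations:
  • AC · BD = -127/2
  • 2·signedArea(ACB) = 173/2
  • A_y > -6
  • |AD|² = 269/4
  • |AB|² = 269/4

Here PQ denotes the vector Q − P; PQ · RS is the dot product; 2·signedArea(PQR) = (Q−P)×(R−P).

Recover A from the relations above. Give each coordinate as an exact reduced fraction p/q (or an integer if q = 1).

A = (1/2, -5)

1. A_x = 1/2  [AC · BD = -127/2 ∩ 2·signedArea(ACB) = 173/2]
2. A_y = -5  [AC · BD = -127/2 ∩ 2·signedArea(ACB) = 173/2]
   → A = (1/2, -5)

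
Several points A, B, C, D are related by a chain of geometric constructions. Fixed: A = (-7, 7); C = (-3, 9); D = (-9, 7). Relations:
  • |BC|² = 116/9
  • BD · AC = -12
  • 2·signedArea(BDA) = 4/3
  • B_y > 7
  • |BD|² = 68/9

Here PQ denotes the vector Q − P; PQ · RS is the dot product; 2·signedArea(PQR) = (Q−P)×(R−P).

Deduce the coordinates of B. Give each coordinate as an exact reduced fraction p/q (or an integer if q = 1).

B = (-19/3, 23/3)

1. B_x = -19/3  [BD · AC = -12 ∩ 2·signedArea(BDA) = 4/3]
2. B_y = 23/3  [BD · AC = -12 ∩ 2·signedArea(BDA) = 4/3]
   → B = (-19/3, 23/3)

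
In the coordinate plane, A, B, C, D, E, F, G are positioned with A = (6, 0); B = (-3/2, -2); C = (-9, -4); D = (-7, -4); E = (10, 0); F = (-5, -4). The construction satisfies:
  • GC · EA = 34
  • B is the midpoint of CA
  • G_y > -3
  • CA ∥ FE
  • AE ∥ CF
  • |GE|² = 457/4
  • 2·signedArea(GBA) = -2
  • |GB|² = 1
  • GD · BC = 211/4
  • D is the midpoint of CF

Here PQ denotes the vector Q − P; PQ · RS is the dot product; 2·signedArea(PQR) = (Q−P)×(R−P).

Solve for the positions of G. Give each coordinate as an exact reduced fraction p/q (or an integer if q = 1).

1. G_x = -1/2  [2·signedArea(GBA) = -2 ∩ GD · BC = 211/4]
2. G_y = -2  [2·signedArea(GBA) = -2 ∩ GD · BC = 211/4]
   → G = (-1/2, -2)

G = (-1/2, -2)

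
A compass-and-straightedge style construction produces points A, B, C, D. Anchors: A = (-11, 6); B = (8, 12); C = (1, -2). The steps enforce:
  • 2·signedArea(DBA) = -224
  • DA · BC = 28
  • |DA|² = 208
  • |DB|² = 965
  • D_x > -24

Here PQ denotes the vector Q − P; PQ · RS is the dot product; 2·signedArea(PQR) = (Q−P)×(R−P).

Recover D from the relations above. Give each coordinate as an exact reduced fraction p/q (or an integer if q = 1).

D = (-23, 14)

1. D_x = -23  [DA · BC = 28 ∩ 2·signedArea(DBA) = -224]
2. D_y = 14  [DA · BC = 28 ∩ 2·signedArea(DBA) = -224]
   → D = (-23, 14)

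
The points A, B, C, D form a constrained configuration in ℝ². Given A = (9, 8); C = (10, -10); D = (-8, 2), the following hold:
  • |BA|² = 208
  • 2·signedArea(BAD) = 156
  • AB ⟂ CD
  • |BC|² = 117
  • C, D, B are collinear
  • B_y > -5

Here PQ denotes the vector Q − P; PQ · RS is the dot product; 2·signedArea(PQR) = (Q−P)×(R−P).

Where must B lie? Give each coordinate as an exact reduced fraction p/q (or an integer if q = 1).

1. B_x = 1  [C, D, B are collinear ∩ AB ⟂ CD]
2. B_y = -4  [C, D, B are collinear ∩ AB ⟂ CD]
   → B = (1, -4)

B = (1, -4)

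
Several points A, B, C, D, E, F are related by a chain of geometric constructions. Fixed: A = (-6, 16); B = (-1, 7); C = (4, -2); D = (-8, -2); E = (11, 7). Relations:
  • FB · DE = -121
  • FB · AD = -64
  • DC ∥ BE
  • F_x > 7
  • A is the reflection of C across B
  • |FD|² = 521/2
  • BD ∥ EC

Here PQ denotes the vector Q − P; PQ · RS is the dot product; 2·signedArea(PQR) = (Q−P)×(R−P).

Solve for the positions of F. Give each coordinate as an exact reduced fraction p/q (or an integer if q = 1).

F = (15/2, 5/2)

1. F_x = 15/2  [FB · DE = -121 ∩ FB · AD = -64]
2. F_y = 5/2  [FB · DE = -121 ∩ FB · AD = -64]
   → F = (15/2, 5/2)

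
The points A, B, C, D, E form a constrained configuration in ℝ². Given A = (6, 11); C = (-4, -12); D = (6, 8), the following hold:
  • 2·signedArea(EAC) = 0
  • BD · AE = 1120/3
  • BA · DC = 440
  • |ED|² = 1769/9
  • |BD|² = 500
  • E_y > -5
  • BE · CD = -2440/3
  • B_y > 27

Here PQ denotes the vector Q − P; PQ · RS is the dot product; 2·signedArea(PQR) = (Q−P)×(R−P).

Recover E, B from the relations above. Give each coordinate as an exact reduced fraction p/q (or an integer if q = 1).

1. B_x = 16  [line 10·x + 20·y + -720 = 0 ∩ |BD|² = 500]
2. B_y = 28  [line 10·x + 20·y + -720 = 0 ∩ |BD|² = 500]
   → B = (16, 28)
3. E_x = -2/3  [2·signedArea(EAC) = 0 ∩ BE · CD = -2440/3]
4. E_y = -13/3  [2·signedArea(EAC) = 0 ∩ BE · CD = -2440/3]
   → E = (-2/3, -13/3)

B = (16, 28)
E = (-2/3, -13/3)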